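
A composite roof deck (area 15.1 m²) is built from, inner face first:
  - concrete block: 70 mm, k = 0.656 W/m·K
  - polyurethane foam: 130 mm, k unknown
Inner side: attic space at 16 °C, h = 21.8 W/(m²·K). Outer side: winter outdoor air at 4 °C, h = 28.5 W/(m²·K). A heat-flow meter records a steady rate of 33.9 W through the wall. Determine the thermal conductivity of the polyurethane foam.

k ≈ 0.0252 W/(m·K)

Model the wall as resistances in series:
R_inner film = 1/(h_i·A) = 1/(21.8×15.1) = 0.003038 K/W
R_concrete block = L/(kA) = 0.07/(0.656×15.1) = 0.007067 K/W
R_outer film = 1/(h_o·A) = 1/(28.5×15.1) = 0.002324 K/W
Sum of known resistances R_other = 0.01243 K/W
Total R = ΔT/Q = 12/33.9 = 0.354 K/W
R_polyurethane foam = R_total − R_other = 0.3416 K/W
k = L/(R·A) = 0.13/(0.3416×15.1)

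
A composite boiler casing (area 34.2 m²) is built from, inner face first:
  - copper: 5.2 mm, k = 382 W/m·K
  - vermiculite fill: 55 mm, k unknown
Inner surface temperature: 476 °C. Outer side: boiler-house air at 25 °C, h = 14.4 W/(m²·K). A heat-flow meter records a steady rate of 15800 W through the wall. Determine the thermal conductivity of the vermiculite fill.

k ≈ 0.0607 W/(m·K)

Model the wall as resistances in series:
R_copper = L/(kA) = 0.0052/(382×34.2) = 3.98×10^-7 K/W
R_outer film = 1/(h_o·A) = 1/(14.4×34.2) = 0.002031 K/W
Sum of known resistances R_other = 0.002031 K/W
Total R = ΔT/Q = 451/15800 = 0.02854 K/W
R_vermiculite fill = R_total − R_other = 0.02651 K/W
k = L/(R·A) = 0.055/(0.02651×34.2)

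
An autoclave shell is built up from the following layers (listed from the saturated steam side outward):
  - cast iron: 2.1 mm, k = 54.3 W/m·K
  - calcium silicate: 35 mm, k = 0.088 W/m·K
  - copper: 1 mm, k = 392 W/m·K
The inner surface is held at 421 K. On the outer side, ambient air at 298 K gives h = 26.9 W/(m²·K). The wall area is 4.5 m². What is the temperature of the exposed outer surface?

T ≈ 309 K

Model the wall as resistances in series:
R_cast iron = L/(kA) = 0.0021/(54.3×4.5) = 8.594×10^-6 K/W
R_calcium silicate = L/(kA) = 0.035/(0.088×4.5) = 0.08838 K/W
R_copper = L/(kA) = 0.001/(392×4.5) = 5.669×10^-7 K/W
R_outer film = 1/(h_o·A) = 1/(26.9×4.5) = 0.008261 K/W
R_total = 0.09665 K/W;  Q = ΔT/R_total = 123/0.09665 = 1273 W
T_interface = T_inner − Q·ΣR(inner→interface) = 421 − 1270×0.08839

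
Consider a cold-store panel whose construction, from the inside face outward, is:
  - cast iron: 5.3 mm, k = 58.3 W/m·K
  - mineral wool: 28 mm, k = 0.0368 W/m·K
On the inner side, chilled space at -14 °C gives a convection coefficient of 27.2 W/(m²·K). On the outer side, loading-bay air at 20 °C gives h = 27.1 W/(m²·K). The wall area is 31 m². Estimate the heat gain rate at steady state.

Q ≈ 1260 W

Using the resistance-network approach (series):
R_inner film = 1/(h_i·A) = 1/(27.2×31) = 0.001186 K/W
R_cast iron = L/(kA) = 0.0053/(58.3×31) = 2.933×10^-6 K/W
R_mineral wool = L/(kA) = 0.028/(0.0368×31) = 0.02454 K/W
R_outer film = 1/(h_o·A) = 1/(27.1×31) = 0.00119 K/W
R_total = 0.02692 K/W
Q = ΔT / R_total = 34 / 0.02692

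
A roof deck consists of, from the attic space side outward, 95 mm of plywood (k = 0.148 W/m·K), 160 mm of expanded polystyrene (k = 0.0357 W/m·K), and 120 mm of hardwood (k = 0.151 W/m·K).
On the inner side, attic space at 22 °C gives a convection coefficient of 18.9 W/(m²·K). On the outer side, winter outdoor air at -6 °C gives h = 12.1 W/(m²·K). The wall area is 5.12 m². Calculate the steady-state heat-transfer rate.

Q ≈ 23.7 W

Model the wall as resistances in series:
R_inner film = 1/(h_i·A) = 1/(18.9×5.12) = 0.01033 K/W
R_plywood = L/(kA) = 0.095/(0.148×5.12) = 0.1254 K/W
R_expanded polystyrene = L/(kA) = 0.16/(0.0357×5.12) = 0.8754 K/W
R_hardwood = L/(kA) = 0.12/(0.151×5.12) = 0.1552 K/W
R_outer film = 1/(h_o·A) = 1/(12.1×5.12) = 0.01614 K/W
R_total = 1.182 K/W
Q = ΔT / R_total = 28 / 1.182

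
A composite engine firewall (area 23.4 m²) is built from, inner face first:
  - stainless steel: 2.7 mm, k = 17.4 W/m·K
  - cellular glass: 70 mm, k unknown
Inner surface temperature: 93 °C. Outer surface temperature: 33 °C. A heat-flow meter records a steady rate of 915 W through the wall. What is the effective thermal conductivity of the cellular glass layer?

k ≈ 0.0456 W/(m·K)

Thermal resistances in series:
R_stainless steel = L/(kA) = 0.0027/(17.4×23.4) = 6.631×10^-6 K/W
Sum of known resistances R_other = 6.631×10^-6 K/W
Total R = ΔT/Q = 60/915 = 0.06557 K/W
R_cellular glass = R_total − R_other = 0.06557 K/W
k = L/(R·A) = 0.07/(0.06557×23.4)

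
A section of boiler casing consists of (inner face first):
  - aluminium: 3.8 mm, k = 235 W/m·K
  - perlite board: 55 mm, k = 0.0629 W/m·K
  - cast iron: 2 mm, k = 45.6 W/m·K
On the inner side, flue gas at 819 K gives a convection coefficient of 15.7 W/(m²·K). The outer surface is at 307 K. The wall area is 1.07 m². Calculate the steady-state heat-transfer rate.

Thermal resistances in series:
R_inner film = 1/(h_i·A) = 1/(15.7×1.07) = 0.05953 K/W
R_aluminium = L/(kA) = 0.0038/(235×1.07) = 1.511×10^-5 K/W
R_perlite board = L/(kA) = 0.055/(0.0629×1.07) = 0.8172 K/W
R_cast iron = L/(kA) = 0.002/(45.6×1.07) = 4.099×10^-5 K/W
R_total = 0.8768 K/W
Q = ΔT / R_total = 512 / 0.8768

Q ≈ 584 W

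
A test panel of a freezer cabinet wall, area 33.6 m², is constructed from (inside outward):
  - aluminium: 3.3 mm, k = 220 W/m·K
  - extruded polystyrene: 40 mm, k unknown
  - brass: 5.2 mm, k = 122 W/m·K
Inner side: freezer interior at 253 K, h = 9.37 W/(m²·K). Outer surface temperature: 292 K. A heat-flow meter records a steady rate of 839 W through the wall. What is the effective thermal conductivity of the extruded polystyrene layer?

Using the resistance-network approach (series):
R_inner film = 1/(h_i·A) = 1/(9.37×33.6) = 0.003176 K/W
R_aluminium = L/(kA) = 0.0033/(220×33.6) = 4.464×10^-7 K/W
R_brass = L/(kA) = 0.0052/(122×33.6) = 1.269×10^-6 K/W
Sum of known resistances R_other = 0.003178 K/W
Total R = ΔT/Q = 39/839 = 0.04648 K/W
R_extruded polystyrene = R_total − R_other = 0.04331 K/W
k = L/(R·A) = 0.04/(0.04331×33.6)

k ≈ 0.0275 W/(m·K)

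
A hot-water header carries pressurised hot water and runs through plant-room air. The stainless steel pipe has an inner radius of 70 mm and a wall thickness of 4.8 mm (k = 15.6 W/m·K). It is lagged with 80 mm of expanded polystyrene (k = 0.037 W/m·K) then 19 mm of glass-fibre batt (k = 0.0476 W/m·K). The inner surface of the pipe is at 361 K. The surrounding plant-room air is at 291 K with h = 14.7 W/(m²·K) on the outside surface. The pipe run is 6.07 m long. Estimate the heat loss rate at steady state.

Q ≈ 119 W

Cylindrical conduction, so R = ln(r₂/r₁)/(2πkL) per layer, in series:
R_stainless steel pipe wall = ln(74.8/70)/(2π×15.6×6.07) = 1.115×10^-4 K/W
R_expanded polystyrene = ln(154.8/74.8)/(2π×0.037×6.07) = 0.5154 K/W
R_glass-fibre batt = ln(173.8/154.8)/(2π×0.0476×6.07) = 0.06377 K/W
R_outer film = 1/(h_o·2πr_oL) = 1/(14.7×2π×0.1738×6.07) = 0.01026 K/W
R_total = 0.5896 K/W
Q = ΔT/R_total = 70/0.5896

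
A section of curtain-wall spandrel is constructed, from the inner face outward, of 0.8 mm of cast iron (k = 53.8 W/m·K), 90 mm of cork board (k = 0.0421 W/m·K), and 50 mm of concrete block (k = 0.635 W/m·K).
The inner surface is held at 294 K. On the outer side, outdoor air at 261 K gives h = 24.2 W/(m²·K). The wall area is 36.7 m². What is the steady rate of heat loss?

Treating each layer as a thermal resistance in series:
R_cast iron = L/(kA) = 0.0008/(53.8×36.7) = 4.052×10^-7 K/W
R_cork board = L/(kA) = 0.09/(0.0421×36.7) = 0.05825 K/W
R_concrete block = L/(kA) = 0.05/(0.635×36.7) = 0.002146 K/W
R_outer film = 1/(h_o·A) = 1/(24.2×36.7) = 0.001126 K/W
R_total = 0.06152 K/W
Q = ΔT / R_total = 33 / 0.06152

Q ≈ 536 W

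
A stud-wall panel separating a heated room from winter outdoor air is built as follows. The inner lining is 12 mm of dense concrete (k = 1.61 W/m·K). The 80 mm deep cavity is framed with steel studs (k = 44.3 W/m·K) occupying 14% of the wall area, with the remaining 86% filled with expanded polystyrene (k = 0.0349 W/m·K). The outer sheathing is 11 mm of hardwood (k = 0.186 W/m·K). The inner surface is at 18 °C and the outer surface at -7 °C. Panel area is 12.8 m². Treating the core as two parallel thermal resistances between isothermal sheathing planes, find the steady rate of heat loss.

Q ≈ 4030 W

Sheathing layers in series; stud and cavity paths in parallel between them.
R_inner = 0.012/(1.61×12.8) = 5.823×10^-4 K/W
R_stud  = 0.08/(44.3×0.14×12.8) = 0.001008 K/W
R_cav   = 0.08/(0.0349×0.86×12.8) = 0.2082 K/W
1/R_core = 1/R_stud + 1/R_cav → R_core = 0.001003 K/W
R_outer = 0.011/(0.186×12.8) = 0.00462 K/W
R_total = 0.006205 K/W
Q = ΔT/R_total = 25/0.006205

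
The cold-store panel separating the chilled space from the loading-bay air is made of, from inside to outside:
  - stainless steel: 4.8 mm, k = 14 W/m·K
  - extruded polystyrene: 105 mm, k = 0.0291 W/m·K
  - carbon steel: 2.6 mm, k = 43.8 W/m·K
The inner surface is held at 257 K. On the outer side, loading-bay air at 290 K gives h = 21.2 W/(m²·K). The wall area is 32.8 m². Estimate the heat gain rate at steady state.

Q ≈ 296 W

Model the wall as resistances in series:
R_stainless steel = L/(kA) = 0.0048/(14×32.8) = 1.045×10^-5 K/W
R_extruded polystyrene = L/(kA) = 0.105/(0.0291×32.8) = 0.11 K/W
R_carbon steel = L/(kA) = 0.0026/(43.8×32.8) = 1.81×10^-6 K/W
R_outer film = 1/(h_o·A) = 1/(21.2×32.8) = 0.001438 K/W
R_total = 0.1115 K/W
Q = ΔT / R_total = 33 / 0.1115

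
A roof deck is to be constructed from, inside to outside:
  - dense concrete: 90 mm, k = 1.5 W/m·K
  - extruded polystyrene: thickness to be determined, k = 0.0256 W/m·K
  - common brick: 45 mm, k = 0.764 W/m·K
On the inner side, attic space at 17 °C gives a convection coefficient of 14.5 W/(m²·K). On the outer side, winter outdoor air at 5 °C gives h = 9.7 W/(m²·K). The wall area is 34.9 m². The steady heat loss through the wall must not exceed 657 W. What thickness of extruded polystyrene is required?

Using the resistance-network approach (series):
R_inner film = 1/(h_i·A) = 1/(14.5×34.9) = 0.001976 K/W
R_dense concrete = L/(kA) = 0.09/(1.5×34.9) = 0.001719 K/W
R_common brick = L/(kA) = 0.045/(0.764×34.9) = 0.001688 K/W
R_outer film = 1/(h_o·A) = 1/(9.7×34.9) = 0.002954 K/W
Sum of the known resistances R_other = 0.008337 K/W
Required total resistance R_tot = ΔT/Q_allow = 12/657 = 0.01826 K/W
R_extruded polystyrene = R_tot − R_other = 0.009928 K/W
L = R·k·A = 0.009928×0.0256×34.9

L ≈ 8.87 mm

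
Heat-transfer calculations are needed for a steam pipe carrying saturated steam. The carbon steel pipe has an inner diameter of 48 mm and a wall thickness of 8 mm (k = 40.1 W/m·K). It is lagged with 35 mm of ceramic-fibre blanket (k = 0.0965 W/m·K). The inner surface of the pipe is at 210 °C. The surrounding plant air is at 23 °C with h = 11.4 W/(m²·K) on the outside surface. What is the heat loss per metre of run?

Treating each annulus and film as a series resistance:
R_carbon steel pipe wall = ln(32/24)/(2π×40.1×1) = 0.001142 K/W
R_ceramic-fibre blanket = ln(67/32)/(2π×0.0965×1) = 1.219 K/W
R_outer film = 1/(h_o·2πr_oL) = 1/(11.4×2π×0.067×1) = 0.2084 K/W
R_total = 1.428 K/W
Q = ΔT/R_total = 187/1.428

q′ ≈ 131 W/m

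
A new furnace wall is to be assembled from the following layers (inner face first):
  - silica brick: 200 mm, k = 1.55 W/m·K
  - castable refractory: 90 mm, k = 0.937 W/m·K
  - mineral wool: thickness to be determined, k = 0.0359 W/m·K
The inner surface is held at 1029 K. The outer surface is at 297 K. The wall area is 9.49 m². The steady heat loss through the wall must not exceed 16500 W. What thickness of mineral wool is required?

L ≈ 7.03 mm

Model the wall as resistances in series:
R_silica brick = L/(kA) = 0.2/(1.55×9.49) = 0.0136 K/W
R_castable refractory = L/(kA) = 0.09/(0.937×9.49) = 0.01012 K/W
Sum of the known resistances R_other = 0.02372 K/W
Required total resistance R_tot = ΔT/Q_allow = 732/16500 = 0.04436 K/W
R_mineral wool = R_tot − R_other = 0.02065 K/W
L = R·k·A = 0.02065×0.0359×9.49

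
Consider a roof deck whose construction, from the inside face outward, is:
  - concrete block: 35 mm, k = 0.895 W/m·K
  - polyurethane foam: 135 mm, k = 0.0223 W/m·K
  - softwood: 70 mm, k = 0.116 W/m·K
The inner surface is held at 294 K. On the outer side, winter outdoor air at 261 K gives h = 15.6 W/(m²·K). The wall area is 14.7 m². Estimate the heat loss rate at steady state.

Q ≈ 71.8 W

Using the resistance-network approach (series):
R_concrete block = L/(kA) = 0.035/(0.895×14.7) = 0.00266 K/W
R_polyurethane foam = L/(kA) = 0.135/(0.0223×14.7) = 0.4118 K/W
R_softwood = L/(kA) = 0.07/(0.116×14.7) = 0.04105 K/W
R_outer film = 1/(h_o·A) = 1/(15.6×14.7) = 0.004361 K/W
R_total = 0.4599 K/W
Q = ΔT / R_total = 33 / 0.4599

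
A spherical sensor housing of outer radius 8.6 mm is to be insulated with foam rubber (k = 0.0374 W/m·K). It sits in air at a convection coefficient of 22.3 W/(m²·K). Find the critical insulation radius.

For a sphere r_cr = 2k/h = 2×0.0374/22.3
r_cr = 3.35 mm; since the bare radius (8.6 mm) is above r_cr, any added insulation will reduce heat loss.

r_cr ≈ 3.35 mm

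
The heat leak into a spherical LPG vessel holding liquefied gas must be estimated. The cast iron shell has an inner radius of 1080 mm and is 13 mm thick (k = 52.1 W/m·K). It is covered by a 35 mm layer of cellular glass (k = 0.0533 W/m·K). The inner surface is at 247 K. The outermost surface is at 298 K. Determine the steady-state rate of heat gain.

Radial (spherical) resistances in series:
R_cast iron shell = (1/1.08 − 1/1.093)/(4π×52.1) = 1.682×10^-5 K/W
R_cellular glass = (1/1.093 − 1/1.128)/(4π×0.0533) = 0.04238 K/W
R_total = 0.0424 K/W
Q = ΔT/R_total = 51/0.0424

Q ≈ 1200 W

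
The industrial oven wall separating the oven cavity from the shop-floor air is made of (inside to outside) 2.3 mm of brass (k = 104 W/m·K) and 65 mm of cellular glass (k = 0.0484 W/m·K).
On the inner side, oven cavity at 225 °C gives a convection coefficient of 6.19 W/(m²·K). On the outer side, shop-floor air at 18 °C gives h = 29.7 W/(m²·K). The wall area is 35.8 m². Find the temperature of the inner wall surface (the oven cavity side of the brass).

Thermal resistances in series:
R_inner film = 1/(h_i·A) = 1/(6.19×35.8) = 0.004513 K/W
R_brass = L/(kA) = 0.0023/(104×35.8) = 6.177×10^-7 K/W
R_cellular glass = L/(kA) = 0.065/(0.0484×35.8) = 0.03751 K/W
R_outer film = 1/(h_o·A) = 1/(29.7×35.8) = 9.405×10^-4 K/W
R_total = 0.04297 K/W;  Q = ΔT/R_total = 207/0.04297 = 4818 W
T_interface = T_inner − Q·ΣR(inner→interface) = 225 − 4820×0.004513

T ≈ 203 °C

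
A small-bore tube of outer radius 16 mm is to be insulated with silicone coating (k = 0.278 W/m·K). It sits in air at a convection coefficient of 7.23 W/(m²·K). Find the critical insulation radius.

For a cylinder r_cr = k/h = 0.278/7.23
r_cr = 38.5 mm; since the bare radius (16 mm) is below r_cr, adding a thin layer of insulation will *increase* heat loss.

r_cr ≈ 38.5 mm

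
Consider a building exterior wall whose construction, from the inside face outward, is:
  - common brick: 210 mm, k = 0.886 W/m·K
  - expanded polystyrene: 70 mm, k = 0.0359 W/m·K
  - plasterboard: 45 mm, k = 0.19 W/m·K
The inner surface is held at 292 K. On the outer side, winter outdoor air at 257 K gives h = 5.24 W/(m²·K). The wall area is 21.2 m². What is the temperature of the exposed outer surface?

Using the resistance-network approach (series):
R_common brick = L/(kA) = 0.21/(0.886×21.2) = 0.01118 K/W
R_expanded polystyrene = L/(kA) = 0.07/(0.0359×21.2) = 0.09197 K/W
R_plasterboard = L/(kA) = 0.045/(0.19×21.2) = 0.01117 K/W
R_outer film = 1/(h_o·A) = 1/(5.24×21.2) = 0.009002 K/W
R_total = 0.1233 K/W;  Q = ΔT/R_total = 35/0.1233 = 283.8 W
T_interface = T_inner − Q·ΣR(inner→interface) = 292 − 284×0.1143

T ≈ 260 K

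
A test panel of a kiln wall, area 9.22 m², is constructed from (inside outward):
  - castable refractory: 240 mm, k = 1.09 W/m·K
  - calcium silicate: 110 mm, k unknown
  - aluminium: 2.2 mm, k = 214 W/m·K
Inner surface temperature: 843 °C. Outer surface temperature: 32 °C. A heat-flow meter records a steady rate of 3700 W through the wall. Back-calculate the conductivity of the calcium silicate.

Treating each layer as a thermal resistance in series:
R_castable refractory = L/(kA) = 0.24/(1.09×9.22) = 0.02388 K/W
R_aluminium = L/(kA) = 0.0022/(214×9.22) = 1.115×10^-6 K/W
Sum of known resistances R_other = 0.02388 K/W
Total R = ΔT/Q = 811/3700 = 0.2192 K/W
R_calcium silicate = R_total − R_other = 0.1953 K/W
k = L/(R·A) = 0.11/(0.1953×9.22)

k ≈ 0.0611 W/(m·K)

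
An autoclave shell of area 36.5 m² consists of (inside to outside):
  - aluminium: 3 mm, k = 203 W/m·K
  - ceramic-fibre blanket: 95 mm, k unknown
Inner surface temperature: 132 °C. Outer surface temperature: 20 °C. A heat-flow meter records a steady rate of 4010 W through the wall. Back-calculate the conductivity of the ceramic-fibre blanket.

Series thermal resistances:
R_aluminium = L/(kA) = 0.003/(203×36.5) = 4.049×10^-7 K/W
Sum of known resistances R_other = 4.049×10^-7 K/W
Total R = ΔT/Q = 112/4010 = 0.02793 K/W
R_ceramic-fibre blanket = R_total − R_other = 0.02793 K/W
k = L/(R·A) = 0.095/(0.02793×36.5)

k ≈ 0.0932 W/(m·K)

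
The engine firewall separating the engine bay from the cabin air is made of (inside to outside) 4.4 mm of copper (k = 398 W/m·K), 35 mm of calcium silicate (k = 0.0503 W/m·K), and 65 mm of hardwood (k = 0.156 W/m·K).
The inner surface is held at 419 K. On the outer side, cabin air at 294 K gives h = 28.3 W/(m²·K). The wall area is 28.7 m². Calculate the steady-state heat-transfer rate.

Q ≈ 3130 W

Using the resistance-network approach (series):
R_copper = L/(kA) = 0.0044/(398×28.7) = 3.852×10^-7 K/W
R_calcium silicate = L/(kA) = 0.035/(0.0503×28.7) = 0.02424 K/W
R_hardwood = L/(kA) = 0.065/(0.156×28.7) = 0.01452 K/W
R_outer film = 1/(h_o·A) = 1/(28.3×28.7) = 0.001231 K/W
R_total = 0.03999 K/W
Q = ΔT / R_total = 125 / 0.03999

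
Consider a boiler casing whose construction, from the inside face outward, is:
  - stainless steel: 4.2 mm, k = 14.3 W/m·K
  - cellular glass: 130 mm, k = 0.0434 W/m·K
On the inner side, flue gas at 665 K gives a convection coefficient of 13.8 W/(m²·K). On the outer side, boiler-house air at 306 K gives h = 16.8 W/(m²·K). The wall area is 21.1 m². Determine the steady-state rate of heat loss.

Thermal resistances in series:
R_inner film = 1/(h_i·A) = 1/(13.8×21.1) = 0.003434 K/W
R_stainless steel = L/(kA) = 0.0042/(14.3×21.1) = 1.392×10^-5 K/W
R_cellular glass = L/(kA) = 0.13/(0.0434×21.1) = 0.142 K/W
R_outer film = 1/(h_o·A) = 1/(16.8×21.1) = 0.002821 K/W
R_total = 0.1482 K/W
Q = ΔT / R_total = 359 / 0.1482

Q ≈ 2420 W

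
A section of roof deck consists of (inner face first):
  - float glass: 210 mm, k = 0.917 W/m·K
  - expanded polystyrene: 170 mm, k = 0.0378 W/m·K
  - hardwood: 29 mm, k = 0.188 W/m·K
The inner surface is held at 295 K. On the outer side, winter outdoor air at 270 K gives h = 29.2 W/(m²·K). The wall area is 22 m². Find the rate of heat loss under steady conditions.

Q ≈ 112 W

Thermal resistances in series:
R_float glass = L/(kA) = 0.21/(0.917×22) = 0.01041 K/W
R_expanded polystyrene = L/(kA) = 0.17/(0.0378×22) = 0.2044 K/W
R_hardwood = L/(kA) = 0.029/(0.188×22) = 0.007012 K/W
R_outer film = 1/(h_o·A) = 1/(29.2×22) = 0.001557 K/W
R_total = 0.2234 K/W
Q = ΔT / R_total = 25 / 0.2234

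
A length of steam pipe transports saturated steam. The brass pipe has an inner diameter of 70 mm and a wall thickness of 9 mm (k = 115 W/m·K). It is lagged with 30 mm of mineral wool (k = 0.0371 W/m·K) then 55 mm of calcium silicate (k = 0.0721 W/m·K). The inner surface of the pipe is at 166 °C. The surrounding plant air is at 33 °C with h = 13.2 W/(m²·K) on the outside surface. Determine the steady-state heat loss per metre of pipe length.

Cylindrical conduction, so R = ln(r₂/r₁)/(2πkL) per layer, in series:
R_brass pipe wall = ln(44/35)/(2π×115×1) = 3.167×10^-4 K/W
R_mineral wool = ln(74/44)/(2π×0.0371×1) = 2.23 K/W
R_calcium silicate = ln(129/74)/(2π×0.0721×1) = 1.227 K/W
R_outer film = 1/(h_o·2πr_oL) = 1/(13.2×2π×0.129×1) = 0.09347 K/W
R_total = 3.551 K/W
Q = ΔT/R_total = 133/3.551

q′ ≈ 37.5 W/m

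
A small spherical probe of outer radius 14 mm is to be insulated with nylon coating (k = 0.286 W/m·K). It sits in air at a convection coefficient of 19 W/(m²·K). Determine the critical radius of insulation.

For a sphere r_cr = 2k/h = 2×0.286/19
r_cr = 30.1 mm; since the bare radius (14 mm) is below r_cr, adding a thin layer of insulation will *increase* heat loss.

r_cr ≈ 30.1 mm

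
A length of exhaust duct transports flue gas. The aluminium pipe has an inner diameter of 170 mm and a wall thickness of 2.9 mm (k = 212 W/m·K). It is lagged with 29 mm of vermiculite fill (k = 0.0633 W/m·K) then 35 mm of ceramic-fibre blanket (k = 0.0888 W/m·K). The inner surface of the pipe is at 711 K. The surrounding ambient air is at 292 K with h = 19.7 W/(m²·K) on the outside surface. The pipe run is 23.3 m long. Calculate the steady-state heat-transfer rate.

Q ≈ 7880 W

Per-layer cylindrical resistances, series-summed:
R_aluminium pipe wall = ln(87.9/85)/(2π×212×23.3) = 1.081×10^-6 K/W
R_vermiculite fill = ln(116.9/87.9)/(2π×0.0633×23.3) = 0.03077 K/W
R_ceramic-fibre blanket = ln(151.9/116.9)/(2π×0.0888×23.3) = 0.02015 K/W
R_outer film = 1/(h_o·2πr_oL) = 1/(19.7×2π×0.1519×23.3) = 0.002283 K/W
R_total = 0.0532 K/W
Q = ΔT/R_total = 419/0.0532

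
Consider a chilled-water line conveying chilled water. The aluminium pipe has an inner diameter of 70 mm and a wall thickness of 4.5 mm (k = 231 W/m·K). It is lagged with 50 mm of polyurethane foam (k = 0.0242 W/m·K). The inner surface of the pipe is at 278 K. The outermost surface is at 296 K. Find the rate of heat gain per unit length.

Radial resistances (cylindrical: R_cond = ln(r_o/r_i)/(2πkL), R_conv = 1/(h·2πrL)):
R_aluminium pipe wall = ln(39.5/35)/(2π×231×1) = 8.333×10^-5 K/W
R_polyurethane foam = ln(89.5/39.5)/(2π×0.0242×1) = 5.379 K/W
R_total = 5.379 K/W
Q = ΔT/R_total = 18/5.379

q′ ≈ 3.35 W/m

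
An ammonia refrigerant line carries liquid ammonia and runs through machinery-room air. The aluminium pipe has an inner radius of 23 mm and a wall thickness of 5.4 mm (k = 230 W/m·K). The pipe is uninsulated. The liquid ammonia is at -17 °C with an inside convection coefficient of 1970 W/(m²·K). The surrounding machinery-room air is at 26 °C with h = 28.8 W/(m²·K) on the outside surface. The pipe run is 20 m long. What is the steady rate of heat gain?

Per-layer cylindrical resistances, series-summed:
R_inner film = 1/(h_i·2πr₁L) = 1/(1970×2π×0.023×20) = 1.756×10^-4 K/W
R_aluminium pipe wall = ln(28.4/23)/(2π×230×20) = 7.297×10^-6 K/W
R_outer film = 1/(h_o·2πr_oL) = 1/(28.8×2π×0.0284×20) = 0.009729 K/W
R_total = 0.009912 K/W
Q = ΔT/R_total = 43/0.009912

Q ≈ 4340 W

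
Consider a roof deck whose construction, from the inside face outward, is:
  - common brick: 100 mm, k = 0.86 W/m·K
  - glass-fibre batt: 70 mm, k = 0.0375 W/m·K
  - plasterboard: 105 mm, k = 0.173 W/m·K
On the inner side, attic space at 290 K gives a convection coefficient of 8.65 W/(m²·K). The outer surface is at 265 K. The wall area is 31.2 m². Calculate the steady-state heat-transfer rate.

Using the resistance-network approach (series):
R_inner film = 1/(h_i·A) = 1/(8.65×31.2) = 0.003705 K/W
R_common brick = L/(kA) = 0.1/(0.86×31.2) = 0.003727 K/W
R_glass-fibre batt = L/(kA) = 0.07/(0.0375×31.2) = 0.05983 K/W
R_plasterboard = L/(kA) = 0.105/(0.173×31.2) = 0.01945 K/W
R_total = 0.08671 K/W
Q = ΔT / R_total = 25 / 0.08671

Q ≈ 288 W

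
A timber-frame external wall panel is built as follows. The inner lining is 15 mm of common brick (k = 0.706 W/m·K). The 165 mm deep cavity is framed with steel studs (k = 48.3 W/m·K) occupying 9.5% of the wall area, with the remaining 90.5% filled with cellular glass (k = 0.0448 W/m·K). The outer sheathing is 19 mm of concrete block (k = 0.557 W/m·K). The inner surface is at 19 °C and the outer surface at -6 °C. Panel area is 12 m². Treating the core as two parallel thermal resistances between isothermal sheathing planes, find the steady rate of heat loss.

Sheathing layers in series; stud and cavity paths in parallel between them.
R_inner = 0.015/(0.706×12) = 0.001771 K/W
R_stud  = 0.165/(48.3×0.095×12) = 0.002997 K/W
R_cav   = 0.165/(0.0448×0.905×12) = 0.3391 K/W
1/R_core = 1/R_stud + 1/R_cav → R_core = 0.00297 K/W
R_outer = 0.019/(0.557×12) = 0.002843 K/W
R_total = 0.007584 K/W
Q = ΔT/R_total = 25/0.007584

Q ≈ 3300 W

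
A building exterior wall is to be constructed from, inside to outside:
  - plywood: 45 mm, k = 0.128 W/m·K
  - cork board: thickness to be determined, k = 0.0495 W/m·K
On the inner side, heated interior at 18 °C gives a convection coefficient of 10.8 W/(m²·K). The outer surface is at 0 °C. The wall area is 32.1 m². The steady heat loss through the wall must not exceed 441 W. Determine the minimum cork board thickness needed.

Series thermal resistances:
R_inner film = 1/(h_i·A) = 1/(10.8×32.1) = 0.002885 K/W
R_plywood = L/(kA) = 0.045/(0.128×32.1) = 0.01095 K/W
Sum of the known resistances R_other = 0.01384 K/W
Required total resistance R_tot = ΔT/Q_allow = 18/441 = 0.04082 K/W
R_cork board = R_tot − R_other = 0.02698 K/W
L = R·k·A = 0.02698×0.0495×32.1

L ≈ 42.9 mm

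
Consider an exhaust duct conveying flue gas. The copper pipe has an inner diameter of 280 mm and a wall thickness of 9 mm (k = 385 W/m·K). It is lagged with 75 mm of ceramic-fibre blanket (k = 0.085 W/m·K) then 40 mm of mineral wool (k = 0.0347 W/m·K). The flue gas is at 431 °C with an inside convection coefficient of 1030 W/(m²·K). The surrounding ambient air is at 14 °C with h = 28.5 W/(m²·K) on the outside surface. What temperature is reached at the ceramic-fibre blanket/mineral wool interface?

For a radial system each layer contributes R = ln(r_out/r_in)/(2πkL); films add R = 1/(hA).
R_inner film = 1/(h_i·2πr₁L) = 1/(1030×2π×0.14×1) = 0.001104 K/W
R_copper pipe wall = ln(149/140)/(2π×385×1) = 2.576×10^-5 K/W
R_ceramic-fibre blanket = ln(224/149)/(2π×0.085×1) = 0.7634 K/W
R_mineral wool = ln(264/224)/(2π×0.0347×1) = 0.7536 K/W
R_outer film = 1/(h_o·2πr_oL) = 1/(28.5×2π×0.264×1) = 0.02115 K/W
R_total = 1.539 K/W
Q = ΔT/R_total = 417/1.539
Q = 271 W/m
T_interface = T_inner − Q·ΣR(inner→interface) = 431 − 271×0.7645

T ≈ 224 °C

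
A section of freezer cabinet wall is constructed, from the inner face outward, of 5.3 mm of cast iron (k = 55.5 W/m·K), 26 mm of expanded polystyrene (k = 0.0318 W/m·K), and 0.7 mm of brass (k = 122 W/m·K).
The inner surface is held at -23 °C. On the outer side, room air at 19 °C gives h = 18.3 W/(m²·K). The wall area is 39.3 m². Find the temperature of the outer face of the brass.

Treating each layer as a thermal resistance in series:
R_cast iron = L/(kA) = 0.0053/(55.5×39.3) = 2.43×10^-6 K/W
R_expanded polystyrene = L/(kA) = 0.026/(0.0318×39.3) = 0.0208 K/W
R_brass = L/(kA) = 0.0007/(122×39.3) = 1.46×10^-7 K/W
R_outer film = 1/(h_o·A) = 1/(18.3×39.3) = 0.00139 K/W
R_total = 0.0222 K/W;  Q = ΔT/R_total = 42/0.0222 = 1892 W
T_interface = T_inner + Q·ΣR(inner→interface) = -23 + 1890×0.02081

T ≈ 16.4 °C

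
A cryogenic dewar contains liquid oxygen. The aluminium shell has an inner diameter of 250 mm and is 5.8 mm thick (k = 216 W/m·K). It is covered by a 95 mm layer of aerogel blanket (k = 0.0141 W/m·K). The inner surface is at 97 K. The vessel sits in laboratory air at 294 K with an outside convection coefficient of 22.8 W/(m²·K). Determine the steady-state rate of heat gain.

Q ≈ 10.8 W

Spherical conduction: R = (1/r_in − 1/r_out)/(4πk) per layer; series-sum.
R_aluminium shell = (1/0.125 − 1/0.1308)/(4π×216) = 1.307×10^-4 K/W
R_aerogel blanket = (1/0.1308 − 1/0.2258)/(4π×0.0141) = 18.15 K/W
R_outer film = 1/(h·4πr_o²) = 1/(22.8×4π×0.2258²) = 0.06846 K/W
R_total = 18.22 K/W
Q = ΔT/R_total = 197/18.22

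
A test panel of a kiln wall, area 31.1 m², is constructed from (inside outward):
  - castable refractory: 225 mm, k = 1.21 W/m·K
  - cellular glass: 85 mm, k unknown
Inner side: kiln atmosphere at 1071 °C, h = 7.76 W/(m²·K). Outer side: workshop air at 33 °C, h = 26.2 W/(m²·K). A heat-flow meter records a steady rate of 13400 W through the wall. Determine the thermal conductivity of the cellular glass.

Using the resistance-network approach (series):
R_inner film = 1/(h_i·A) = 1/(7.76×31.1) = 0.004144 K/W
R_castable refractory = L/(kA) = 0.225/(1.21×31.1) = 0.005979 K/W
R_outer film = 1/(h_o·A) = 1/(26.2×31.1) = 0.001227 K/W
Sum of known resistances R_other = 0.01135 K/W
Total R = ΔT/Q = 1038/13400 = 0.07746 K/W
R_cellular glass = R_total − R_other = 0.06611 K/W
k = L/(R·A) = 0.085/(0.06611×31.1)

k ≈ 0.0413 W/(m·K)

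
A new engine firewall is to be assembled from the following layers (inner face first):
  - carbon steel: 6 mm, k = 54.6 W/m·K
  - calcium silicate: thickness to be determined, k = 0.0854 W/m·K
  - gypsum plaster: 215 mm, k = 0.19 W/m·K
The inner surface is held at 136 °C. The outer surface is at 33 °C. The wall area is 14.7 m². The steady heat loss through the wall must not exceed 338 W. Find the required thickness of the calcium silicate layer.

L ≈ 286 mm

Series thermal resistances:
R_carbon steel = L/(kA) = 0.006/(54.6×14.7) = 7.476×10^-6 K/W
R_gypsum plaster = L/(kA) = 0.215/(0.19×14.7) = 0.07698 K/W
Sum of the known resistances R_other = 0.07699 K/W
Required total resistance R_tot = ΔT/Q_allow = 103/338 = 0.3047 K/W
R_calcium silicate = R_tot − R_other = 0.2277 K/W
L = R·k·A = 0.2277×0.0854×14.7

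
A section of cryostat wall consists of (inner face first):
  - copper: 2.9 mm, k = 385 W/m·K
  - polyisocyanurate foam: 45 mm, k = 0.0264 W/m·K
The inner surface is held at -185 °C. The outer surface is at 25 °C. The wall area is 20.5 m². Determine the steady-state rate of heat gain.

Model the wall as resistances in series:
R_copper = L/(kA) = 0.0029/(385×20.5) = 3.674×10^-7 K/W
R_polyisocyanurate foam = L/(kA) = 0.045/(0.0264×20.5) = 0.08315 K/W
R_total = 0.08315 K/W
Q = ΔT / R_total = 210 / 0.08315

Q ≈ 2530 W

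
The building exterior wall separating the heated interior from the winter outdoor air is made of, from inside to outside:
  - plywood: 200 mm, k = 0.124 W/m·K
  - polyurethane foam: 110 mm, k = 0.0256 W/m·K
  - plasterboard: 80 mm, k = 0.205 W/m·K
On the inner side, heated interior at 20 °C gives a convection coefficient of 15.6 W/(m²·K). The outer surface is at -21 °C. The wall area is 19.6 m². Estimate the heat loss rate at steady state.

Q ≈ 126 W

Thermal resistances in series:
R_inner film = 1/(h_i·A) = 1/(15.6×19.6) = 0.003271 K/W
R_plywood = L/(kA) = 0.2/(0.124×19.6) = 0.08229 K/W
R_polyurethane foam = L/(kA) = 0.11/(0.0256×19.6) = 0.2192 K/W
R_plasterboard = L/(kA) = 0.08/(0.205×19.6) = 0.01991 K/W
R_total = 0.3247 K/W
Q = ΔT / R_total = 41 / 0.3247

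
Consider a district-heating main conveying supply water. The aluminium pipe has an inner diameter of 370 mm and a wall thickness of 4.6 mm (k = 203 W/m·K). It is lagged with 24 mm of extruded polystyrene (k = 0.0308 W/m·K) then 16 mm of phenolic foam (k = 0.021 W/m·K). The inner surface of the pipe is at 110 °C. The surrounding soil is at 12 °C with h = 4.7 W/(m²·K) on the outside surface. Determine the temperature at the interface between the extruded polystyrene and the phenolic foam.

For a radial system each layer contributes R = ln(r_out/r_in)/(2πkL); films add R = 1/(hA).
R_aluminium pipe wall = ln(189.6/185)/(2π×203×1) = 1.926×10^-5 K/W
R_extruded polystyrene = ln(213.6/189.6)/(2π×0.0308×1) = 0.6159 K/W
R_phenolic foam = ln(229.6/213.6)/(2π×0.021×1) = 0.5474 K/W
R_outer film = 1/(h_o·2πr_oL) = 1/(4.7×2π×0.2296×1) = 0.1475 K/W
R_total = 1.311 K/W
Q = ΔT/R_total = 98/1.311
Q = 74.8 W/m
T_interface = T_inner − Q·ΣR(inner→interface) = 110 − 74.8×0.6159

T ≈ 64 °C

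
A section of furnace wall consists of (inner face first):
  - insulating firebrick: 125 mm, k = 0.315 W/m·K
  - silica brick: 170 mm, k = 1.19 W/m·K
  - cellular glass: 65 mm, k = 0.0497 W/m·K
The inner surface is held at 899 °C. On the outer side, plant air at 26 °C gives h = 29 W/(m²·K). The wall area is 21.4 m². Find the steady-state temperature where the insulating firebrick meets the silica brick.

T ≈ 715 °C

Using the resistance-network approach (series):
R_insulating firebrick = L/(kA) = 0.125/(0.315×21.4) = 0.01854 K/W
R_silica brick = L/(kA) = 0.17/(1.19×21.4) = 0.006676 K/W
R_cellular glass = L/(kA) = 0.065/(0.0497×21.4) = 0.06111 K/W
R_outer film = 1/(h_o·A) = 1/(29×21.4) = 0.001611 K/W
R_total = 0.08794 K/W;  Q = ΔT/R_total = 873/0.08794 = 9927 W
T_interface = T_inner − Q·ΣR(inner→interface) = 899 − 9930×0.01854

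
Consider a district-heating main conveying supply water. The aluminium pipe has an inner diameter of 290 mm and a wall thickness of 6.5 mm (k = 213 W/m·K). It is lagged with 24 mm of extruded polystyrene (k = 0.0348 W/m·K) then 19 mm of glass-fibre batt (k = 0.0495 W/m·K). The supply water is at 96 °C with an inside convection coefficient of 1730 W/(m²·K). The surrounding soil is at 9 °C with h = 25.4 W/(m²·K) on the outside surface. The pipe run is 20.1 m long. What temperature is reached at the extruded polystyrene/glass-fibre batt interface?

Cylindrical conduction, so R = ln(r₂/r₁)/(2πkL) per layer, in series:
R_inner film = 1/(h_i·2πr₁L) = 1/(1730×2π×0.145×20.1) = 3.157×10^-5 K/W
R_aluminium pipe wall = ln(151.5/145)/(2π×213×20.1) = 1.63×10^-6 K/W
R_extruded polystyrene = ln(175.5/151.5)/(2π×0.0348×20.1) = 0.03346 K/W
R_glass-fibre batt = ln(194.5/175.5)/(2π×0.0495×20.1) = 0.01644 K/W
R_outer film = 1/(h_o·2πr_oL) = 1/(25.4×2π×0.1945×20.1) = 0.001603 K/W
R_total = 0.05154 K/W
Q = ΔT/R_total = 87/0.05154
Q = 1690 W
T_interface = T_inner − Q·ΣR(inner→interface) = 96 − 1690×0.03349

T ≈ 39.5 °C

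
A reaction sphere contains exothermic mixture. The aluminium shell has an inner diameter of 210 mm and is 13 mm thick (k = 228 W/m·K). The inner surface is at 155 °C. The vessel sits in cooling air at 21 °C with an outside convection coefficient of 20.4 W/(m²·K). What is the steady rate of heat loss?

Q ≈ 478 W

Spherical conduction: R = (1/r_in − 1/r_out)/(4πk) per layer; series-sum.
R_aluminium shell = (1/0.105 − 1/0.118)/(4π×228) = 3.662×10^-4 K/W
R_outer film = 1/(h·4πr_o²) = 1/(20.4×4π×0.118²) = 0.2802 K/W
R_total = 0.2805 K/W
Q = ΔT/R_total = 134/0.2805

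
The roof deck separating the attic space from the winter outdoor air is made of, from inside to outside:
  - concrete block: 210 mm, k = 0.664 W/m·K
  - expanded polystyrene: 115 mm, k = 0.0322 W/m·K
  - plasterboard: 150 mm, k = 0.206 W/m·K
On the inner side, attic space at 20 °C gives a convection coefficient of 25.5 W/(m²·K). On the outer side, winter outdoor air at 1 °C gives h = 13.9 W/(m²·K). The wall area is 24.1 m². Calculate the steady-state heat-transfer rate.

Q ≈ 96.9 W

Series thermal resistances:
R_inner film = 1/(h_i·A) = 1/(25.5×24.1) = 0.001627 K/W
R_concrete block = L/(kA) = 0.21/(0.664×24.1) = 0.01312 K/W
R_expanded polystyrene = L/(kA) = 0.115/(0.0322×24.1) = 0.1482 K/W
R_plasterboard = L/(kA) = 0.15/(0.206×24.1) = 0.03021 K/W
R_outer film = 1/(h_o·A) = 1/(13.9×24.1) = 0.002985 K/W
R_total = 0.1961 K/W
Q = ΔT / R_total = 19 / 0.1961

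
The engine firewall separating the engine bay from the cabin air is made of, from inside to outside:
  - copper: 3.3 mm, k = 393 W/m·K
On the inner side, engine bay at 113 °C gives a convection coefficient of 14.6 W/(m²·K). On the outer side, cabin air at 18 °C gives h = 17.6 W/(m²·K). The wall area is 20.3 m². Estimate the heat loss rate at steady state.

Thermal resistances in series:
R_inner film = 1/(h_i·A) = 1/(14.6×20.3) = 0.003374 K/W
R_copper = L/(kA) = 0.0033/(393×20.3) = 4.136×10^-7 K/W
R_outer film = 1/(h_o·A) = 1/(17.6×20.3) = 0.002799 K/W
R_total = 0.006173 K/W
Q = ΔT / R_total = 95 / 0.006173

Q ≈ 15400 W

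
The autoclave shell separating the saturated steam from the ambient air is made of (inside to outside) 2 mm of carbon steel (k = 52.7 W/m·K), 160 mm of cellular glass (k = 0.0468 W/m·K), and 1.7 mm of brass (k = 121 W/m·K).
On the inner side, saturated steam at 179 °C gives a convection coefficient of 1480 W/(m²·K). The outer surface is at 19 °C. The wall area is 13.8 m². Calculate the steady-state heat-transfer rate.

Treating each layer as a thermal resistance in series:
R_inner film = 1/(h_i·A) = 1/(1480×13.8) = 4.896×10^-5 K/W
R_carbon steel = L/(kA) = 0.002/(52.7×13.8) = 2.75×10^-6 K/W
R_cellular glass = L/(kA) = 0.16/(0.0468×13.8) = 0.2477 K/W
R_brass = L/(kA) = 0.0017/(121×13.8) = 1.018×10^-6 K/W
R_total = 0.2478 K/W
Q = ΔT / R_total = 160 / 0.2478

Q ≈ 646 W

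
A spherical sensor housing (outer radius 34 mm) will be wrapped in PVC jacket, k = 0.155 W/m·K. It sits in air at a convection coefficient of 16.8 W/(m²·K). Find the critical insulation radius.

r_cr ≈ 18.5 mm

For a sphere r_cr = 2k/h = 2×0.155/16.8
r_cr = 18.5 mm; since the bare radius (34 mm) is above r_cr, any added insulation will reduce heat loss.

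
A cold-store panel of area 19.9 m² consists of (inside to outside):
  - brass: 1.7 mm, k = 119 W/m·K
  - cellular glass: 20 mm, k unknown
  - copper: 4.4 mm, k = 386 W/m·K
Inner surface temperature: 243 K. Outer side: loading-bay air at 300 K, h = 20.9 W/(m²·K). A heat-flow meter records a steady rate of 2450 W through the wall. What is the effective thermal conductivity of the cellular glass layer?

k ≈ 0.0482 W/(m·K)

Model the wall as resistances in series:
R_brass = L/(kA) = 0.0017/(119×19.9) = 7.179×10^-7 K/W
R_copper = L/(kA) = 0.0044/(386×19.9) = 5.728×10^-7 K/W
R_outer film = 1/(h_o·A) = 1/(20.9×19.9) = 0.002404 K/W
Sum of known resistances R_other = 0.002406 K/W
Total R = ΔT/Q = 57/2450 = 0.02327 K/W
R_cellular glass = R_total − R_other = 0.02086 K/W
k = L/(R·A) = 0.02/(0.02086×19.9)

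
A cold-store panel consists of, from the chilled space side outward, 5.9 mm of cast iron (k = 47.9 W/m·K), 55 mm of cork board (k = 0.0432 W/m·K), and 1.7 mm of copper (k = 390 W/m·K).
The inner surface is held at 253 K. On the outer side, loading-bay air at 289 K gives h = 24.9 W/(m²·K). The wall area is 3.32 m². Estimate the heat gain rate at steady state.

Model the wall as resistances in series:
R_cast iron = L/(kA) = 0.0059/(47.9×3.32) = 3.71×10^-5 K/W
R_cork board = L/(kA) = 0.055/(0.0432×3.32) = 0.3835 K/W
R_copper = L/(kA) = 0.0017/(390×3.32) = 1.313×10^-6 K/W
R_outer film = 1/(h_o·A) = 1/(24.9×3.32) = 0.0121 K/W
R_total = 0.3956 K/W
Q = ΔT / R_total = 36 / 0.3956

Q ≈ 91 W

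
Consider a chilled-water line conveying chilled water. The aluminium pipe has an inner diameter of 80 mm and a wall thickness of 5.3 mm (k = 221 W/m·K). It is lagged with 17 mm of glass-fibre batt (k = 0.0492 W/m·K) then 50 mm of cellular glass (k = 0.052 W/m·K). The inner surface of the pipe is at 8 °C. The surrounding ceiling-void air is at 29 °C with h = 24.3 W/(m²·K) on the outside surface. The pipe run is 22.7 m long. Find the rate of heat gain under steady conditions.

Q ≈ 165 W

Per-layer cylindrical resistances, series-summed:
R_aluminium pipe wall = ln(45.3/40)/(2π×221×22.7) = 3.947×10^-6 K/W
R_glass-fibre batt = ln(62.3/45.3)/(2π×0.0492×22.7) = 0.04541 K/W
R_cellular glass = ln(112.3/62.3)/(2π×0.052×22.7) = 0.07944 K/W
R_outer film = 1/(h_o·2πr_oL) = 1/(24.3×2π×0.1123×22.7) = 0.002569 K/W
R_total = 0.1274 K/W
Q = ΔT/R_total = 21/0.1274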